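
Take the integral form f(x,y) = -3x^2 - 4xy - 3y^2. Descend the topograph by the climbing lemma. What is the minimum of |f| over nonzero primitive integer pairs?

translate: b→-2 (≡4 mod 6), so (3,4,3)→(3,-2,2)
flip: (3,-2,2)→(2,2,3)
reduced (well bottom): (2,2,3) with a≤c, −a<b≤a
well minimum |f| = |-2| = 2 (negative-definite)

2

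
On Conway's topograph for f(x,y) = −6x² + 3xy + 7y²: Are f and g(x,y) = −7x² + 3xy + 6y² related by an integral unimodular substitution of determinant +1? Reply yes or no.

D₁ = 177, D₂ = 177
river cycle of f (length 12): (7, 11, -2), (-2, 13, 1), (1, 13, -2), (-2, 11, 7), (7, 3, -6), (-6, 9, 4), (4, 7, -8), (-8, 9, 3), (3, 9, -8), (-8, 7, 4), … (2 more)
river cycle of g (length 12): (6, 9, -4), (-4, 7, 8), (8, 9, -3), (-3, 9, 8), (8, 7, -4), (-4, 9, 6), (6, 3, -7), (-7, 11, 2), (2, 13, -1), (-1, 13, 2), … (2 more)
cycles differ ⇒ inequivalent

no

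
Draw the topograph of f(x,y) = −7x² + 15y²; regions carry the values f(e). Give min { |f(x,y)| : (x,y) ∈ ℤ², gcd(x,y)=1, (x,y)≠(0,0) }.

descent: ρ → (15,0,-7)
descent: ρ → (-7,14,8)  [lands on river]
river: ρ → (8,18,-3)
river: ρ → (-3,18,8)
river: ρ → (8,14,-7)
closes: descent 2, river 4
min |a| on river = 3

3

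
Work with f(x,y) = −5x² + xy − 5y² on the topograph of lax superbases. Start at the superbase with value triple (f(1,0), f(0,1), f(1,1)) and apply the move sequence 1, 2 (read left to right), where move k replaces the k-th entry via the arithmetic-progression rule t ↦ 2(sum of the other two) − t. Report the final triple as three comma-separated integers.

start (-5,-5,-9) = (f(1,0),f(0,1),f(1,1))
replace slot 1: 2·((-5)+(-9)) − (-5) = -23 → (-23,-5,-9)
replace slot 2: 2·((-23)+(-9)) − (-5) = -59 → (-23,-59,-9)

-23,-59,-9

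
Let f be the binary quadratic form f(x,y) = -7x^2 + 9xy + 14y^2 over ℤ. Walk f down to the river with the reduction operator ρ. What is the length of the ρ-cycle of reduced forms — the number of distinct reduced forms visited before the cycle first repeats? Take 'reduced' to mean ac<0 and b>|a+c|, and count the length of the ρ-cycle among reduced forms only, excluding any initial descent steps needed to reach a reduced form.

D = 473, ⌊√D⌋ = 21
river: ρ → (14,19,-2)
river: ρ → (-2,21,4)
river: ρ → (4,19,-7)
river: ρ → (-7,9,14)
ρ-cycle length = 4 (tail of 0 descent steps not counted)

4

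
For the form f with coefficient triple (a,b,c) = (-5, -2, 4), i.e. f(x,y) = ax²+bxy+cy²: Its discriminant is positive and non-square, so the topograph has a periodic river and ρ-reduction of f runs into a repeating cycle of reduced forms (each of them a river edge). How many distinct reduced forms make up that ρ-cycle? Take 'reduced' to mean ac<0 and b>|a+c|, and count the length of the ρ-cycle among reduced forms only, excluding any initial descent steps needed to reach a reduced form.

D = 84, ⌊√D⌋ = 9
descent: ρ → (4,2,-5)  [lands on river]
river: ρ → (-5,8,1)
river: ρ → (1,8,-5)
river: ρ → (-5,2,4)
river: ρ → (4,6,-3)
river: ρ → (-3,6,4)
ρ-cycle length = 6 (tail of 1 descent step not counted)

6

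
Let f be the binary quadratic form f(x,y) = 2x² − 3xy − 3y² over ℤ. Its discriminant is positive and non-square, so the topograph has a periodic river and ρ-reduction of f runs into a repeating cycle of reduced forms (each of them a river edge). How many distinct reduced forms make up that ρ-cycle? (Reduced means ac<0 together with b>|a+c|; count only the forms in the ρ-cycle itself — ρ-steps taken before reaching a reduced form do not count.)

D = 33, ⌊√D⌋ = 5
descent: ρ → (-3,3,2)  [lands on river]
river: ρ → (2,5,-1)
river: ρ → (-1,5,2)
river: ρ → (2,3,-3)
ρ-cycle length = 4 (tail of 1 descent step not counted)

4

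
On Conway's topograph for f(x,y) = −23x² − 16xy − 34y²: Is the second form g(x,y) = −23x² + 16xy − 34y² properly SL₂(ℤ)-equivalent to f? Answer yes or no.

D₁ = -2872, D₂ = -2872
f is negative-definite; reduce −f:
−f: reduced (well bottom): (23,16,34) with a≤c, −a<b≤a
flip sign back: reduced form of f is (-23,-16,-34)
g is negative-definite; reduce −g:
−g: reduced (well bottom): (23,-16,34) with a≤c, −a<b≤a
flip sign back: reduced form of g is (-23,16,-34)
reduced forms (-23, -16, -34) vs (-23, 16, -34) ⇒ inequivalent

no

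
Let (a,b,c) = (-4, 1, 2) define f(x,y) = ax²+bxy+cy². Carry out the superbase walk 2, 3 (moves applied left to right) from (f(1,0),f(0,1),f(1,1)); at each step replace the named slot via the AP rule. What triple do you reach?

start (-4,2,-1) = (f(1,0),f(0,1),f(1,1))
replace slot 2: 2·((-4)+(-1)) − 2 = -12 → (-4,-12,-1)
replace slot 3: 2·((-4)+(-12)) − (-1) = -31 → (-4,-12,-31)

-4,-12,-31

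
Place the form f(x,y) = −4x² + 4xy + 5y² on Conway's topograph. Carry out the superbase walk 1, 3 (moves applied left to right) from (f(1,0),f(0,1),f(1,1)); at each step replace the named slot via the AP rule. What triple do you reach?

start (-4,5,5) = (f(1,0),f(0,1),f(1,1))
replace slot 1: 2·(5+5) − (-4) = 24 → (24,5,5)
replace slot 3: 2·(24+5) − 5 = 53 → (24,5,53)

24,5,53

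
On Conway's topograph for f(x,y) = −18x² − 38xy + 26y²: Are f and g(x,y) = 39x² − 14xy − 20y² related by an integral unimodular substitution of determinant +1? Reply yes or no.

D₁ = 3316, D₂ = 3316
river cycle of f (length 38): (26, 38, -18), (-18, 34, 30), (30, 26, -22), (-22, 18, 34), (34, 50, -6), (-6, 46, 50), (50, 54, -2), (-2, 54, 50), (50, 46, -6), (-6, 50, 34), … (28 more)
river cycle of g (length 26): (-20, 54, 5), (5, 56, -9), (-9, 52, 17), (17, 50, -12), (-12, 46, 25), (25, 54, -4), (-4, 50, 51), (51, 52, -3), (-3, 56, 15), (15, 34, -36), … (16 more)
cycles differ ⇒ inequivalent

no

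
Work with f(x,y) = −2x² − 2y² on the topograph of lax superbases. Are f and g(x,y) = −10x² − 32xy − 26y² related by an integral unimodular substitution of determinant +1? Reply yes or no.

D₁ = -16, D₂ = -16
f is negative-definite; reduce −f:
−f: reduced (well bottom): (2,0,2) with a≤c, −a<b≤a
flip sign back: reduced form of f is (-2,0,-2)
g is negative-definite; reduce −g:
−g: translate: b→-8 (≡32 mod 20), so (10,32,26)→(10,-8,2)
−g: flip: (10,-8,2)→(2,8,10)
−g: translate: b→0 (≡8 mod 4), so (2,8,10)→(2,0,2)
−g: reduced (well bottom): (2,0,2) with a≤c, −a<b≤a
flip sign back: reduced form of g is (-2,0,-2)
reduced forms (-2, 0, -2) vs (-2, 0, -2) ⇒ equivalent

yes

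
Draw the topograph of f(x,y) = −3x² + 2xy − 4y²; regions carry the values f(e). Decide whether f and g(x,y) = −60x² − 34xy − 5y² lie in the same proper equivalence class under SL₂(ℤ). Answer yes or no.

D₁ = -44, D₂ = -44
f is negative-definite; reduce −f:
−f: reduced (well bottom): (3,-2,4) with a≤c, −a<b≤a
flip sign back: reduced form of f is (-3,2,-4)
g is negative-definite; reduce −g:
−g: flip: (60,34,5)→(5,-34,60)
−g: translate: b→-4 (≡-34 mod 10), so (5,-34,60)→(5,-4,3)
−g: flip: (5,-4,3)→(3,4,5)
−g: translate: b→-2 (≡4 mod 6), so (3,4,5)→(3,-2,4)
−g: reduced (well bottom): (3,-2,4) with a≤c, −a<b≤a
flip sign back: reduced form of g is (-3,2,-4)
reduced forms (-3, 2, -4) vs (-3, 2, -4) ⇒ equivalent

yes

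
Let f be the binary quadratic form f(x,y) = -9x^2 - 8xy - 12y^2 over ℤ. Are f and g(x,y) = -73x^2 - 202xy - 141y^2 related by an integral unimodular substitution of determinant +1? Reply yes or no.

D₁ = -368, D₂ = -368
f is negative-definite; reduce −f:
−f: reduced (well bottom): (9,8,12) with a≤c, −a<b≤a
flip sign back: reduced form of f is (-9,-8,-12)
g is negative-definite; reduce −g:
−g: translate: b→56 (≡202 mod 146), so (73,202,141)→(73,56,12)
−g: flip: (73,56,12)→(12,-56,73)
−g: translate: b→-8 (≡-56 mod 24), so (12,-56,73)→(12,-8,9)
−g: flip: (12,-8,9)→(9,8,12)
−g: reduced (well bottom): (9,8,12) with a≤c, −a<b≤a
flip sign back: reduced form of g is (-9,-8,-12)
reduced forms (-9, -8, -12) vs (-9, -8, -12) ⇒ equivalent

yes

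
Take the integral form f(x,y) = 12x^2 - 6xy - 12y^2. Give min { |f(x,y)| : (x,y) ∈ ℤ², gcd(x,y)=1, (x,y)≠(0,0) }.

descent: ρ → (-12,6,12)  [lands on river]
river: ρ → (12,18,-6)
river: ρ → (-6,18,12)
river: ρ → (12,6,-12)
river: ρ → (-12,18,6)
river: ρ → (6,18,-12)
closes: descent 1, river 6
min |a| on river = 6

6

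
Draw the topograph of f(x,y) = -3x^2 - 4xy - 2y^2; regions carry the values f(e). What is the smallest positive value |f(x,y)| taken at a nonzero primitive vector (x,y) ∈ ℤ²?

translate: b→-2 (≡4 mod 6), so (3,4,2)→(3,-2,1)
flip: (3,-2,1)→(1,2,3)
translate: b→0 (≡2 mod 2), so (1,2,3)→(1,0,2)
reduced (well bottom): (1,0,2) with a≤c, −a<b≤a
well minimum |f| = |-1| = 1 (negative-definite)

1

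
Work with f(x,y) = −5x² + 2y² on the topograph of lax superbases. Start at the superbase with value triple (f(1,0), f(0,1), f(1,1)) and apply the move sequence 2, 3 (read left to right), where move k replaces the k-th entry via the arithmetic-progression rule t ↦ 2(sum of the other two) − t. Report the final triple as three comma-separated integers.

start (-5,2,-3) = (f(1,0),f(0,1),f(1,1))
replace slot 2: 2·((-5)+(-3)) − 2 = -18 → (-5,-18,-3)
replace slot 3: 2·((-5)+(-18)) − (-3) = -43 → (-5,-18,-43)

-5,-18,-43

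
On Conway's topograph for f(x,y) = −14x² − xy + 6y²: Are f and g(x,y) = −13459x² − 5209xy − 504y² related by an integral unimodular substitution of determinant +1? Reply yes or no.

D₁ = 337, D₂ = 337
river cycle of f (length 42): (6, 13, -7), (-7, 15, 4), (4, 17, -3), (-3, 13, 14), (14, 15, -2), (-2, 17, 6), (6, 7, -12), (-12, 17, 1), (1, 17, -12), (-12, 7, 6), … (32 more)
river cycle of g (length 42): (6, 13, -7), (-7, 15, 4), (4, 17, -3), (-3, 13, 14), (14, 15, -2), (-2, 17, 6), (6, 7, -12), (-12, 17, 1), (1, 17, -12), (-12, 7, 6), … (32 more)
cycles coincide ⇒ equivalent

yes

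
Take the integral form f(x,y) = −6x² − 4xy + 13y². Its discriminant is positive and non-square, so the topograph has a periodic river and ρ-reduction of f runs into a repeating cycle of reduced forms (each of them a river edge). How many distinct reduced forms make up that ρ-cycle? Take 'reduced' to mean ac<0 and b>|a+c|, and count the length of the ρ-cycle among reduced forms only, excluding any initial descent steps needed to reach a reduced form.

D = 328, ⌊√D⌋ = 18
descent: ρ → (13,4,-6)
descent: ρ → (-6,8,11)  [lands on river]
river: ρ → (11,14,-3)
river: ρ → (-3,16,6)
river: ρ → (6,8,-11)
river: ρ → (-11,14,3)
river: ρ → (3,16,-6)
ρ-cycle length = 6 (tail of 2 descent steps not counted)

6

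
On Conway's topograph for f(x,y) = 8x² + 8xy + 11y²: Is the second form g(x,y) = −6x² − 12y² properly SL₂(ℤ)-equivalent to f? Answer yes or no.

D₁ = -288, D₂ = -288
f: reduced (well bottom): (8,8,11) with a≤c, −a<b≤a
g is negative-definite; reduce −g:
−g: reduced (well bottom): (6,0,12) with a≤c, −a<b≤a
flip sign back: reduced form of g is (-6,0,-12)
reduced forms (8, 8, 11) vs (-6, 0, -12) ⇒ inequivalent

no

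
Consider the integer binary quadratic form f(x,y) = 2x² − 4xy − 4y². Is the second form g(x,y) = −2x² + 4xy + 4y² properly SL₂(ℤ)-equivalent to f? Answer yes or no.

D₁ = 48, D₂ = 48
river cycle of f (length 2): (-4, 4, 2), (2, 4, -4)
river cycle of g (length 2): (4, 4, -2), (-2, 4, 4)
cycles differ ⇒ inequivalent

no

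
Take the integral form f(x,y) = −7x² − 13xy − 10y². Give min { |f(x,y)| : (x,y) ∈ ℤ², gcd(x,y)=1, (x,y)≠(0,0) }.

translate: b→-1 (≡13 mod 14), so (7,13,10)→(7,-1,4)
flip: (7,-1,4)→(4,1,7)
reduced (well bottom): (4,1,7) with a≤c, −a<b≤a
well minimum |f| = |-4| = 4 (negative-definite)

4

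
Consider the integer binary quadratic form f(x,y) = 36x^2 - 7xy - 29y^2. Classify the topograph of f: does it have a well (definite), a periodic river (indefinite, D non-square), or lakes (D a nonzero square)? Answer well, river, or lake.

D = b²−4ac = (-7)² − 4·36·(-29) = 4225
D = 65² is a perfect square ⇒ form factors over ℤ ⇒ lakes

lake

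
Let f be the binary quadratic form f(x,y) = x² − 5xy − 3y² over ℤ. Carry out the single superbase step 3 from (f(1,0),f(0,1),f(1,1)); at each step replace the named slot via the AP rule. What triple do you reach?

start (1,-3,-7) = (f(1,0),f(0,1),f(1,1))
replace slot 3: 2·(1+(-3)) − (-7) = 3 → (1,-3,3)

1,-3,3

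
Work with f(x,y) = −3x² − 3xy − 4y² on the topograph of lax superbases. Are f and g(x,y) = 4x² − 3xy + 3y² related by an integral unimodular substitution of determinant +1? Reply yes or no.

D₁ = -39, D₂ = -39
f is negative-definite; reduce −f:
−f: reduced (well bottom): (3,3,4) with a≤c, −a<b≤a
flip sign back: reduced form of f is (-3,-3,-4)
g: flip: (4,-3,3)→(3,3,4)
g: reduced (well bottom): (3,3,4) with a≤c, −a<b≤a
reduced forms (-3, -3, -4) vs (3, 3, 4) ⇒ inequivalent

no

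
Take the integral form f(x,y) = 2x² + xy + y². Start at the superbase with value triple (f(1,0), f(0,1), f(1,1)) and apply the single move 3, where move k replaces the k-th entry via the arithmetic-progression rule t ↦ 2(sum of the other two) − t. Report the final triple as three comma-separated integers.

start (2,1,4) = (f(1,0),f(0,1),f(1,1))
replace slot 3: 2·(2+1) − 4 = 2 → (2,1,2)

2,1,2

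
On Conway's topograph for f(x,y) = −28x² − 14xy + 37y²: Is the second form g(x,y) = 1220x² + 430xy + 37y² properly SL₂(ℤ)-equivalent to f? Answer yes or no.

D₁ = 4340, D₂ = 4340
river cycle of f (length 12): (37, 14, -28), (-28, 42, 23), (23, 50, -20), (-20, 30, 43), (43, 56, -7), (-7, 56, 43), (43, 30, -20), (-20, 50, 23), (23, 42, -28), (-28, 14, 37), … (2 more)
river cycle of g (length 12): (37, 14, -28), (-28, 42, 23), (23, 50, -20), (-20, 30, 43), (43, 56, -7), (-7, 56, 43), (43, 30, -20), (-20, 50, 23), (23, 42, -28), (-28, 14, 37), … (2 more)
cycles coincide ⇒ equivalent

yes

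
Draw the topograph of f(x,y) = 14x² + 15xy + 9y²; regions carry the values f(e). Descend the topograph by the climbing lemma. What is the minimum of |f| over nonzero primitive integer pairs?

translate: b→-13 (≡15 mod 28), so (14,15,9)→(14,-13,8)
flip: (14,-13,8)→(8,13,14)
translate: b→-3 (≡13 mod 16), so (8,13,14)→(8,-3,9)
reduced (well bottom): (8,-3,9) with a≤c, −a<b≤a
well minimum = a = 8

8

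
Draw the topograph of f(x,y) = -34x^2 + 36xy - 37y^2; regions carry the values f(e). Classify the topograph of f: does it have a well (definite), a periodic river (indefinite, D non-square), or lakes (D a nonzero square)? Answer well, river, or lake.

D = b²−4ac = 36² − 4·(-34)·(-37) = -3736
D < 0 ⇒ definite ⇒ every region one sign ⇒ single well

well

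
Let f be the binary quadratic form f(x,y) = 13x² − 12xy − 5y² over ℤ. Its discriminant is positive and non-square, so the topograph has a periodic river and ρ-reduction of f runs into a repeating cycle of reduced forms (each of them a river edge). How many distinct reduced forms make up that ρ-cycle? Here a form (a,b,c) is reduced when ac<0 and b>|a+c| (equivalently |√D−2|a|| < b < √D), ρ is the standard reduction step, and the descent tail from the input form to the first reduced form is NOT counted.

D = 404, ⌊√D⌋ = 20
descent: ρ → (-5,12,13)  [lands on river]
river: ρ → (13,14,-4)
river: ρ → (-4,18,5)
river: ρ → (5,12,-13)
river: ρ → (-13,14,4)
river: ρ → (4,18,-5)
ρ-cycle length = 6 (tail of 1 descent step not counted)

6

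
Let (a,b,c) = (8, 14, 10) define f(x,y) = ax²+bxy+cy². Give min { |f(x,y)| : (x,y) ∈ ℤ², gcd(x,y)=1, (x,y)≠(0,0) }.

translate: b→-2 (≡14 mod 16), so (8,14,10)→(8,-2,4)
flip: (8,-2,4)→(4,2,8)
reduced (well bottom): (4,2,8) with a≤c, −a<b≤a
well minimum = a = 4

4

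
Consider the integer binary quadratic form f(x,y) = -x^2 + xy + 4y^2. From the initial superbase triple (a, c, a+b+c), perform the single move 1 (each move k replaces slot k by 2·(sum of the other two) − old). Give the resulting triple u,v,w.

start (-1,4,4) = (f(1,0),f(0,1),f(1,1))
replace slot 1: 2·(4+4) − (-1) = 17 → (17,4,4)

17,4,4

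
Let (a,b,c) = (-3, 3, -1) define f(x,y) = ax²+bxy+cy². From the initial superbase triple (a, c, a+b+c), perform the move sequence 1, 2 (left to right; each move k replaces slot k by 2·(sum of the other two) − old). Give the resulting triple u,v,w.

start (-3,-1,-1) = (f(1,0),f(0,1),f(1,1))
replace slot 1: 2·((-1)+(-1)) − (-3) = -1 → (-1,-1,-1)
replace slot 2: 2·((-1)+(-1)) − (-1) = -3 → (-1,-3,-1)

-1,-3,-1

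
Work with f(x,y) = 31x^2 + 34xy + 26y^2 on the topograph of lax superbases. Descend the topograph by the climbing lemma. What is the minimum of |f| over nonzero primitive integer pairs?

translate: b→-28 (≡34 mod 62), so (31,34,26)→(31,-28,23)
flip: (31,-28,23)→(23,28,31)
translate: b→-18 (≡28 mod 46), so (23,28,31)→(23,-18,26)
reduced (well bottom): (23,-18,26) with a≤c, −a<b≤a
well minimum = a = 23

23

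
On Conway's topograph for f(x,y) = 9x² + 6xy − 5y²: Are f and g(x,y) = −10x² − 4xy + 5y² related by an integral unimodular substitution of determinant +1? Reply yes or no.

D₁ = 216, D₂ = 216
river cycle of f (length 6): (-5, 14, 1), (1, 14, -5), (-5, 6, 9), (9, 12, -2), (-2, 12, 9), (9, 6, -5)
river cycle of g (length 6): (5, 14, -1), (-1, 14, 5), (5, 6, -9), (-9, 12, 2), (2, 12, -9), (-9, 6, 5)
cycles differ ⇒ inequivalent

no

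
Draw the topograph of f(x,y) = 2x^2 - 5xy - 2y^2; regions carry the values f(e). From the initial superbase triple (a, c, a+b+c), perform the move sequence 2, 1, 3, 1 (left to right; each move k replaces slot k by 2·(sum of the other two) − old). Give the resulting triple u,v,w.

start (2,-2,-5) = (f(1,0),f(0,1),f(1,1))
replace slot 2: 2·(2+(-5)) − (-2) = -4 → (2,-4,-5)
replace slot 1: 2·((-4)+(-5)) − 2 = -20 → (-20,-4,-5)
replace slot 3: 2·((-20)+(-4)) − (-5) = -43 → (-20,-4,-43)
replace slot 1: 2·((-4)+(-43)) − (-20) = -74 → (-74,-4,-43)

-74,-4,-43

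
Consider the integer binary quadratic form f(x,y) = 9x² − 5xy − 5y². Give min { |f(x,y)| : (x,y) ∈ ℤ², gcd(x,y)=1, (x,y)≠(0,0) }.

descent: ρ → (-5,5,9)  [lands on river]
river: ρ → (9,13,-1)
river: ρ → (-1,13,9)
river: ρ → (9,5,-5)
closes: descent 1, river 4
min |a| on river = 1

1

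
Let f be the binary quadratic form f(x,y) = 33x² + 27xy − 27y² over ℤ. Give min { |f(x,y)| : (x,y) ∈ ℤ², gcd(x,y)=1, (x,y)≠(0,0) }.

river: ρ → (-27,27,33)
river: ρ → (33,39,-21)
river: ρ → (-21,45,27)
river: ρ → (27,63,-3)
river: ρ → (-3,63,27)
river: ρ → (27,45,-21)
river: ρ → (-21,39,33)
river: ρ → (33,27,-27)
closes: descent 0, river 8
min |a| on river = 3

3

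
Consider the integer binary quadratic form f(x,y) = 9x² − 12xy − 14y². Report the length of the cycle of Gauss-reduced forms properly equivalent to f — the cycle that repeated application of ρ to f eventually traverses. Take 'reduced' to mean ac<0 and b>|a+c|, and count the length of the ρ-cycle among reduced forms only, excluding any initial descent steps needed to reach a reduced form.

D = 648, ⌊√D⌋ = 25
descent: ρ → (-14,12,9)  [lands on river]
river: ρ → (9,24,-2)
river: ρ → (-2,24,9)
river: ρ → (9,12,-14)
river: ρ → (-14,16,7)
river: ρ → (7,12,-18)
river: ρ → (-18,24,1)
river: ρ → (1,24,-18)
river: ρ → (-18,12,7)
river: ρ → (7,16,-14)
ρ-cycle length = 10 (tail of 1 descent step not counted)

10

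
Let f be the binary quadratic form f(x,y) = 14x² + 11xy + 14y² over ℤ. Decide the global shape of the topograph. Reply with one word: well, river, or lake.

D = b²−4ac = 11² − 4·14·14 = -663
D < 0 ⇒ definite ⇒ every region one sign ⇒ single well

well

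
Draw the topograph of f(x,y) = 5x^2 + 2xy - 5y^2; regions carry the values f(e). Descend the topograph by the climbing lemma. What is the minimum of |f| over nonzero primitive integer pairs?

river: ρ → (-5,8,2)
river: ρ → (2,8,-5)
river: ρ → (-5,2,5)
river: ρ → (5,8,-2)
river: ρ → (-2,8,5)
river: ρ → (5,2,-5)
closes: descent 0, river 6
min |a| on river = 2

2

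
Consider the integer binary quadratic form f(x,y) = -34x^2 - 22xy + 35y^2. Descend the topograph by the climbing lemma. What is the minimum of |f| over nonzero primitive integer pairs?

descent: ρ → (35,22,-34)  [lands on river]
river: ρ → (-34,46,23)
river: ρ → (23,46,-34)
river: ρ → (-34,22,35)
river: ρ → (35,48,-21)
river: ρ → (-21,36,47)
river: ρ → (47,58,-10)
river: ρ → (-10,62,35)
river: ρ → (35,8,-37)
river: ρ → (-37,66,6)
river: ρ → (6,66,-37)
river: ρ → (-37,8,35)
river: ρ → (35,62,-10)
river: ρ → (-10,58,47)
river: ρ → (47,36,-21)
river: ρ → (-21,48,35)
closes: descent 1, river 16
min |a| on river = 6

6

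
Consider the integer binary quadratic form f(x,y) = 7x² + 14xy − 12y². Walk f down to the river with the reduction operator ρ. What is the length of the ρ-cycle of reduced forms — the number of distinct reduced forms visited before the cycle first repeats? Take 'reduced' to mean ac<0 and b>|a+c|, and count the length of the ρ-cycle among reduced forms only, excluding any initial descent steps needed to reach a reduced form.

D = 532, ⌊√D⌋ = 23
river: ρ → (-12,10,9)
river: ρ → (9,8,-13)
river: ρ → (-13,18,4)
river: ρ → (4,22,-3)
river: ρ → (-3,20,11)
river: ρ → (11,2,-12)
river: ρ → (-12,22,1)
river: ρ → (1,22,-12)
river: ρ → (-12,2,11)
river: ρ → (11,20,-3)
river: ρ → (-3,22,4)
river: ρ → (4,18,-13)
river: ρ → (-13,8,9)
river: ρ → (9,10,-12)
river: ρ → (-12,14,7)
river: ρ → (7,14,-12)
ρ-cycle length = 16 (tail of 0 descent steps not counted)

16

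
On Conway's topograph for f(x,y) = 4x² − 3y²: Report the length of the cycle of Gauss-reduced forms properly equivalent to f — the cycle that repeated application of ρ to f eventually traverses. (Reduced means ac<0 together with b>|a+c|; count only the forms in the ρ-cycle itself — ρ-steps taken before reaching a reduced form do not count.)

D = 48, ⌊√D⌋ = 6
descent: ρ → (-3,6,1)  [lands on river]
river: ρ → (1,6,-3)
ρ-cycle length = 2 (tail of 1 descent step not counted)

2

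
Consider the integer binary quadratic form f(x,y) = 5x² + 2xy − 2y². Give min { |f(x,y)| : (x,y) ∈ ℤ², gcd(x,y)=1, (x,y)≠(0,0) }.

descent: ρ → (-2,6,1)  [lands on river]
river: ρ → (1,6,-2)
closes: descent 1, river 2
min |a| on river = 1

1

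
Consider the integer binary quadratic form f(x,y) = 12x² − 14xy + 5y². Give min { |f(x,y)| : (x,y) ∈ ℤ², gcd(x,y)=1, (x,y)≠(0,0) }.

translate: b→10 (≡-14 mod 24), so (12,-14,5)→(12,10,3)
flip: (12,10,3)→(3,-10,12)
translate: b→2 (≡-10 mod 6), so (3,-10,12)→(3,2,4)
reduced (well bottom): (3,2,4) with a≤c, −a<b≤a
well minimum = a = 3

3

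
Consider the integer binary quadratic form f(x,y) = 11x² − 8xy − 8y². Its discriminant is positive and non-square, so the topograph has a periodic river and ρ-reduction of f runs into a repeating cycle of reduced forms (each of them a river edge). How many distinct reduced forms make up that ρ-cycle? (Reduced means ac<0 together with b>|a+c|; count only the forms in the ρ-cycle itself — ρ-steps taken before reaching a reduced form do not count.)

D = 416, ⌊√D⌋ = 20
descent: ρ → (-8,8,11)  [lands on river]
river: ρ → (11,14,-5)
river: ρ → (-5,16,8)
river: ρ → (8,16,-5)
river: ρ → (-5,14,11)
river: ρ → (11,8,-8)
ρ-cycle length = 6 (tail of 1 descent step not counted)

6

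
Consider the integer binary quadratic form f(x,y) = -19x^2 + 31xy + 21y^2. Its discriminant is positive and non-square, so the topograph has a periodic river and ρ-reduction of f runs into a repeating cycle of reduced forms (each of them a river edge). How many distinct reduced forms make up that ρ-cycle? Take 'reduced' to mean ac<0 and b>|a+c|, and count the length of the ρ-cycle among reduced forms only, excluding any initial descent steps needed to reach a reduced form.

D = 2557, ⌊√D⌋ = 50
river: ρ → (21,11,-29)
river: ρ → (-29,47,3)
river: ρ → (3,49,-13)
river: ρ → (-13,29,33)
river: ρ → (33,37,-9)
river: ρ → (-9,35,37)
river: ρ → (37,39,-7)
river: ρ → (-7,45,19)
river: ρ → (19,31,-21)
river: ρ → (-21,11,29)
river: ρ → (29,47,-3)
river: ρ → (-3,49,13)
river: ρ → (13,29,-33)
river: ρ → (-33,37,9)
river: ρ → (9,35,-37)
river: ρ → (-37,39,7)
river: ρ → (7,45,-19)
river: ρ → (-19,31,21)
ρ-cycle length = 18 (tail of 0 descent steps not counted)

18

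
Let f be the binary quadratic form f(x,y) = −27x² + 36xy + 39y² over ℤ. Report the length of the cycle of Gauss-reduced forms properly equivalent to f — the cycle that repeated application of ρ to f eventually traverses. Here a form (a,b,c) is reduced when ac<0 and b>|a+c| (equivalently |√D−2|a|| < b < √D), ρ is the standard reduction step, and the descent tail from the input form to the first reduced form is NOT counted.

D = 5508, ⌊√D⌋ = 74
river: ρ → (39,42,-24)
river: ρ → (-24,54,27)
river: ρ → (27,54,-24)
river: ρ → (-24,42,39)
river: ρ → (39,36,-27)
river: ρ → (-27,72,3)
river: ρ → (3,72,-27)
river: ρ → (-27,36,39)
ρ-cycle length = 8 (tail of 0 descent steps not counted)

8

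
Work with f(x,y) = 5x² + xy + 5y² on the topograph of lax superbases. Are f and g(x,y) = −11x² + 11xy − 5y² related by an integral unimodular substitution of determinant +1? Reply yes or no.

D₁ = -99, D₂ = -99
f: reduced (well bottom): (5,1,5) with a≤c, −a<b≤a
g is negative-definite; reduce −g:
−g: translate: b→11 (≡-11 mod 22), so (11,-11,5)→(11,11,5)
−g: flip: (11,11,5)→(5,-11,11)
−g: translate: b→-1 (≡-11 mod 10), so (5,-11,11)→(5,-1,5)
−g: flip: (5,-1,5)→(5,1,5)
−g: reduced (well bottom): (5,1,5) with a≤c, −a<b≤a
flip sign back: reduced form of g is (-5,-1,-5)
reduced forms (5, 1, 5) vs (-5, -1, -5) ⇒ inequivalent

no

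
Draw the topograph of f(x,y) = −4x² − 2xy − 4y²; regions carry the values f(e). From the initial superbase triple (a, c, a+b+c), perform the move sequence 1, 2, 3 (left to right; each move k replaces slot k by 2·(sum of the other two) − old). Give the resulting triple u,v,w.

start (-4,-4,-10) = (f(1,0),f(0,1),f(1,1))
replace slot 1: 2·((-4)+(-10)) − (-4) = -24 → (-24,-4,-10)
replace slot 2: 2·((-24)+(-10)) − (-4) = -64 → (-24,-64,-10)
replace slot 3: 2·((-24)+(-64)) − (-10) = -166 → (-24,-64,-166)

-24,-64,-166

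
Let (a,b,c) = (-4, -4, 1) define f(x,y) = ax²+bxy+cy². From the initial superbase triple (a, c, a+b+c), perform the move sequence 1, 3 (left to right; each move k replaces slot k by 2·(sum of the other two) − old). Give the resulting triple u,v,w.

start (-4,1,-7) = (f(1,0),f(0,1),f(1,1))
replace slot 1: 2·(1+(-7)) − (-4) = -8 → (-8,1,-7)
replace slot 3: 2·((-8)+1) − (-7) = -7 → (-8,1,-7)

-8,1,-7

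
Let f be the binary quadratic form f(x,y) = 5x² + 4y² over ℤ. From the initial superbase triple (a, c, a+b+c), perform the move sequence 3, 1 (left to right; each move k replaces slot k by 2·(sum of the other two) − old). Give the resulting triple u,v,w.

start (5,4,9) = (f(1,0),f(0,1),f(1,1))
replace slot 3: 2·(5+4) − 9 = 9 → (5,4,9)
replace slot 1: 2·(4+9) − 5 = 21 → (21,4,9)

21,4,9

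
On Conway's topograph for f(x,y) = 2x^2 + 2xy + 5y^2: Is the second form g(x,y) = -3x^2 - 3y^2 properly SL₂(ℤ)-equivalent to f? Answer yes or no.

D₁ = -36, D₂ = -36
f: reduced (well bottom): (2,2,5) with a≤c, −a<b≤a
g is negative-definite; reduce −g:
−g: reduced (well bottom): (3,0,3) with a≤c, −a<b≤a
flip sign back: reduced form of g is (-3,0,-3)
reduced forms (2, 2, 5) vs (-3, 0, -3) ⇒ inequivalent

no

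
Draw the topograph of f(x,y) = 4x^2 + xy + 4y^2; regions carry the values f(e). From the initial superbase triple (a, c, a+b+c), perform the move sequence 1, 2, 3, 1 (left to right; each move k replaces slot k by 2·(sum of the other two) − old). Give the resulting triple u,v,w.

start (4,4,9) = (f(1,0),f(0,1),f(1,1))
replace slot 1: 2·(4+9) − 4 = 22 → (22,4,9)
replace slot 2: 2·(22+9) − 4 = 58 → (22,58,9)
replace slot 3: 2·(22+58) − 9 = 151 → (22,58,151)
replace slot 1: 2·(58+151) − 22 = 396 → (396,58,151)

396,58,151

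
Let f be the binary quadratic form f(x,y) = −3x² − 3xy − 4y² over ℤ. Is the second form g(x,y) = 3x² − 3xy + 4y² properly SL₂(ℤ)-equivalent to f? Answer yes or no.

D₁ = -39, D₂ = -39
f is negative-definite; reduce −f:
−f: reduced (well bottom): (3,3,4) with a≤c, −a<b≤a
flip sign back: reduced form of f is (-3,-3,-4)
g: translate: b→3 (≡-3 mod 6), so (3,-3,4)→(3,3,4)
g: reduced (well bottom): (3,3,4) with a≤c, −a<b≤a
reduced forms (-3, -3, -4) vs (3, 3, 4) ⇒ inequivalent

no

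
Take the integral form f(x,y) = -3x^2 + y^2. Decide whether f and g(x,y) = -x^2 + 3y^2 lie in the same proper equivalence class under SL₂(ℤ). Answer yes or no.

D₁ = 12, D₂ = 12
river cycle of f (length 2): (1, 2, -2), (-2, 2, 1)
river cycle of g (length 2): (-1, 2, 2), (2, 2, -1)
cycles differ ⇒ inequivalent

no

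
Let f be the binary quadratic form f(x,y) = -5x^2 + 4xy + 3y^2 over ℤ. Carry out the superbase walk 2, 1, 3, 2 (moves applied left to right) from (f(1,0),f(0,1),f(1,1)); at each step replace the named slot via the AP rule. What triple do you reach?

start (-5,3,2) = (f(1,0),f(0,1),f(1,1))
replace slot 2: 2·((-5)+2) − 3 = -9 → (-5,-9,2)
replace slot 1: 2·((-9)+2) − (-5) = -9 → (-9,-9,2)
replace slot 3: 2·((-9)+(-9)) − 2 = -38 → (-9,-9,-38)
replace slot 2: 2·((-9)+(-38)) − (-9) = -85 → (-9,-85,-38)

-9,-85,-38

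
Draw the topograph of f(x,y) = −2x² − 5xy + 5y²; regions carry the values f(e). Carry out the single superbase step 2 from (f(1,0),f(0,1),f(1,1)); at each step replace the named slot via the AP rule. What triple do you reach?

start (-2,5,-2) = (f(1,0),f(0,1),f(1,1))
replace slot 2: 2·((-2)+(-2)) − 5 = -13 → (-2,-13,-2)

-2,-13,-2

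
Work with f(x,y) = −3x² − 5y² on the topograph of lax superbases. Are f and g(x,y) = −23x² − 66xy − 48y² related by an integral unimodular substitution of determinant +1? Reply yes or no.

D₁ = -60, D₂ = -60
f is negative-definite; reduce −f:
−f: reduced (well bottom): (3,0,5) with a≤c, −a<b≤a
flip sign back: reduced form of f is (-3,0,-5)
g is negative-definite; reduce −g:
−g: translate: b→20 (≡66 mod 46), so (23,66,48)→(23,20,5)
−g: flip: (23,20,5)→(5,-20,23)
−g: translate: b→0 (≡-20 mod 10), so (5,-20,23)→(5,0,3)
−g: flip: (5,0,3)→(3,0,5)
−g: reduced (well bottom): (3,0,5) with a≤c, −a<b≤a
flip sign back: reduced form of g is (-3,0,-5)
reduced forms (-3, 0, -5) vs (-3, 0, -5) ⇒ equivalent

yes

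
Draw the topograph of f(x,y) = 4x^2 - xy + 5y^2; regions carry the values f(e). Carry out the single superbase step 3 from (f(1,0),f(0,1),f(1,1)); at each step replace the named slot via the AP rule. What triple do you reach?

start (4,5,8) = (f(1,0),f(0,1),f(1,1))
replace slot 3: 2·(4+5) − 8 = 10 → (4,5,10)

4,5,10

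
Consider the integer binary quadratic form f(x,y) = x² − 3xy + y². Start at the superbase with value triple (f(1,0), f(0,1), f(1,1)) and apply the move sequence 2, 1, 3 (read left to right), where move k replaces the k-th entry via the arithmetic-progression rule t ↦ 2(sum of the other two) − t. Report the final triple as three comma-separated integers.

start (1,1,-1) = (f(1,0),f(0,1),f(1,1))
replace slot 2: 2·(1+(-1)) − 1 = -1 → (1,-1,-1)
replace slot 1: 2·((-1)+(-1)) − 1 = -5 → (-5,-1,-1)
replace slot 3: 2·((-5)+(-1)) − (-1) = -11 → (-5,-1,-11)

-5,-1,-11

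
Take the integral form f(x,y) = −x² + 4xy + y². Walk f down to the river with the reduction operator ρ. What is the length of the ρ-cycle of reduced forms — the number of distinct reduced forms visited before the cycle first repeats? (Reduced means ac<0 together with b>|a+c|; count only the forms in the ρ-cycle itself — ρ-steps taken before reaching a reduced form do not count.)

D = 20, ⌊√D⌋ = 4
river: ρ → (1,4,-1)
river: ρ → (-1,4,1)
ρ-cycle length = 2 (tail of 0 descent steps not counted)

2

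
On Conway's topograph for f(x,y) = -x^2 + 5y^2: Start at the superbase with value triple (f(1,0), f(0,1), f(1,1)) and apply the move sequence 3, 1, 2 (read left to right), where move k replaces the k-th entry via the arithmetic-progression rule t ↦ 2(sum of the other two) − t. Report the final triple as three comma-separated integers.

start (-1,5,4) = (f(1,0),f(0,1),f(1,1))
replace slot 3: 2·((-1)+5) − 4 = 4 → (-1,5,4)
replace slot 1: 2·(5+4) − (-1) = 19 → (19,5,4)
replace slot 2: 2·(19+4) − 5 = 41 → (19,41,4)

19,41,4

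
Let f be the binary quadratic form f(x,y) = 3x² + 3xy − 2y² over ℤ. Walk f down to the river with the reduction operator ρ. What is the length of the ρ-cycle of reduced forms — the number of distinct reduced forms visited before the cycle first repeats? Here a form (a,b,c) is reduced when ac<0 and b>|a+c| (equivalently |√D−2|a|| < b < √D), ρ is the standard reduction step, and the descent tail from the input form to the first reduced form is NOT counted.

D = 33, ⌊√D⌋ = 5
river: ρ → (-2,5,1)
river: ρ → (1,5,-2)
river: ρ → (-2,3,3)
river: ρ → (3,3,-2)
ρ-cycle length = 4 (tail of 0 descent steps not counted)

4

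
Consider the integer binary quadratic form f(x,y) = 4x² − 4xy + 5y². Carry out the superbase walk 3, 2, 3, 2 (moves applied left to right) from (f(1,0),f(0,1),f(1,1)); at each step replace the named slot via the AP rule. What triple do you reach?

start (4,5,5) = (f(1,0),f(0,1),f(1,1))
replace slot 3: 2·(4+5) − 5 = 13 → (4,5,13)
replace slot 2: 2·(4+13) − 5 = 29 → (4,29,13)
replace slot 3: 2·(4+29) − 13 = 53 → (4,29,53)
replace slot 2: 2·(4+53) − 29 = 85 → (4,85,53)

4,85,53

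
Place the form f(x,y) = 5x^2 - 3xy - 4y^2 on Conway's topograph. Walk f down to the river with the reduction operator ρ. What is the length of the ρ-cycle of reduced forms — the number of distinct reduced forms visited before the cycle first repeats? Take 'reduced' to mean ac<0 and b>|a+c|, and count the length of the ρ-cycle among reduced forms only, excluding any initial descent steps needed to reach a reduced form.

D = 89, ⌊√D⌋ = 9
descent: ρ → (-4,3,5)  [lands on river]
river: ρ → (5,7,-2)
river: ρ → (-2,9,1)
river: ρ → (1,9,-2)
river: ρ → (-2,7,5)
river: ρ → (5,3,-4)
river: ρ → (-4,5,4)
river: ρ → (4,3,-5)
river: ρ → (-5,7,2)
river: ρ → (2,9,-1)
river: ρ → (-1,9,2)
river: ρ → (2,7,-5)
river: ρ → (-5,3,4)
river: ρ → (4,5,-4)
ρ-cycle length = 14 (tail of 1 descent step not counted)

14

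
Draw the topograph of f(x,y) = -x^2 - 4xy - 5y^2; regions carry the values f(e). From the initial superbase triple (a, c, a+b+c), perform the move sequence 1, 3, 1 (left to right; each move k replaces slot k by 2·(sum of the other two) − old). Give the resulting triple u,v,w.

start (-1,-5,-10) = (f(1,0),f(0,1),f(1,1))
replace slot 1: 2·((-5)+(-10)) − (-1) = -29 → (-29,-5,-10)
replace slot 3: 2·((-29)+(-5)) − (-10) = -58 → (-29,-5,-58)
replace slot 1: 2·((-5)+(-58)) − (-29) = -97 → (-97,-5,-58)

-97,-5,-58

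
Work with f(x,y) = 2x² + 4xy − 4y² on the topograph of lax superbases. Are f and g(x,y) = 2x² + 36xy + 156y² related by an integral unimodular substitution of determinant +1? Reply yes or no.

D₁ = 48, D₂ = 48
river cycle of f (length 2): (-4, 4, 2), (2, 4, -4)
river cycle of g (length 2): (2, 4, -4), (-4, 4, 2)
cycles coincide ⇒ equivalent

yes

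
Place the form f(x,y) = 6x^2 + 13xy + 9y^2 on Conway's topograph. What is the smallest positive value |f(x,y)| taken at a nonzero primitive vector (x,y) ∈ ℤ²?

translate: b→1 (≡13 mod 12), so (6,13,9)→(6,1,2)
flip: (6,1,2)→(2,-1,6)
reduced (well bottom): (2,-1,6) with a≤c, −a<b≤a
well minimum = a = 2

2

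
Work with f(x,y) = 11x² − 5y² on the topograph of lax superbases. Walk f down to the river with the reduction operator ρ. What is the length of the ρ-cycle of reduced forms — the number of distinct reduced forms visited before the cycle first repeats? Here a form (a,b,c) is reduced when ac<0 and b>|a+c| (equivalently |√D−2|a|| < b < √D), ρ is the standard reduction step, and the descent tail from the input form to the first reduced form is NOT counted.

D = 220, ⌊√D⌋ = 14
descent: ρ → (-5,10,6)  [lands on river]
river: ρ → (6,14,-1)
river: ρ → (-1,14,6)
river: ρ → (6,10,-5)
ρ-cycle length = 4 (tail of 1 descent step not counted)

4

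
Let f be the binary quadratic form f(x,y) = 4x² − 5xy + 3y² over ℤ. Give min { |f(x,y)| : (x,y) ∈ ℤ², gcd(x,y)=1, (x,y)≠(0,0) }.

translate: b→3 (≡-5 mod 8), so (4,-5,3)→(4,3,2)
flip: (4,3,2)→(2,-3,4)
translate: b→1 (≡-3 mod 4), so (2,-3,4)→(2,1,3)
reduced (well bottom): (2,1,3) with a≤c, −a<b≤a
well minimum = a = 2

2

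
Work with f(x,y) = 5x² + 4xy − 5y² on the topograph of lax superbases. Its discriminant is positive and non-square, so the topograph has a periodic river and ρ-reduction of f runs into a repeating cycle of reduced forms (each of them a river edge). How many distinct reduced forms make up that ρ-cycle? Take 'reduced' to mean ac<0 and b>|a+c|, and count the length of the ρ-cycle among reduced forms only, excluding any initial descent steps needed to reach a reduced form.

D = 116, ⌊√D⌋ = 10
river: ρ → (-5,6,4)
river: ρ → (4,10,-1)
river: ρ → (-1,10,4)
river: ρ → (4,6,-5)
river: ρ → (-5,4,5)
river: ρ → (5,6,-4)
river: ρ → (-4,10,1)
river: ρ → (1,10,-4)
river: ρ → (-4,6,5)
river: ρ → (5,4,-5)
ρ-cycle length = 10 (tail of 0 descent steps not counted)

10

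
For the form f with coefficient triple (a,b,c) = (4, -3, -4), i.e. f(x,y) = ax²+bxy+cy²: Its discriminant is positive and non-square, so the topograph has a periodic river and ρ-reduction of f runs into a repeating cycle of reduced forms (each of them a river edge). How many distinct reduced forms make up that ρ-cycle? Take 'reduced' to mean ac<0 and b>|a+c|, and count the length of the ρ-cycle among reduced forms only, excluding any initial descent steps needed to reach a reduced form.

D = 73, ⌊√D⌋ = 8
descent: ρ → (-4,3,4)  [lands on river]
river: ρ → (4,5,-3)
river: ρ → (-3,7,2)
river: ρ → (2,5,-6)
river: ρ → (-6,7,1)
river: ρ → (1,7,-6)
river: ρ → (-6,5,2)
river: ρ → (2,7,-3)
river: ρ → (-3,5,4)
river: ρ → (4,3,-4)
river: ρ → (-4,5,3)
river: ρ → (3,7,-2)
river: ρ → (-2,5,6)
river: ρ → (6,7,-1)
river: ρ → (-1,7,6)
river: ρ → (6,5,-2)
river: ρ → (-2,7,3)
river: ρ → (3,5,-4)
ρ-cycle length = 18 (tail of 1 descent step not counted)

18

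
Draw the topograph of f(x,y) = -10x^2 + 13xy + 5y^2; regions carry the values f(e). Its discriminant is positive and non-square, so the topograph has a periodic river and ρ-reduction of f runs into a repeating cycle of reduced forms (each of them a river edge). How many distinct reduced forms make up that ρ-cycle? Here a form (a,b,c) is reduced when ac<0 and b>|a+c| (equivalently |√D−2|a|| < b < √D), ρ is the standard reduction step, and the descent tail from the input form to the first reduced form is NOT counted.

D = 369, ⌊√D⌋ = 19
river: ρ → (5,17,-4)
river: ρ → (-4,15,9)
river: ρ → (9,3,-10)
river: ρ → (-10,17,2)
river: ρ → (2,19,-1)
river: ρ → (-1,19,2)
river: ρ → (2,17,-10)
river: ρ → (-10,3,9)
river: ρ → (9,15,-4)
river: ρ → (-4,17,5)
river: ρ → (5,13,-10)
river: ρ → (-10,7,8)
river: ρ → (8,9,-9)
river: ρ → (-9,9,8)
river: ρ → (8,7,-10)
river: ρ → (-10,13,5)
ρ-cycle length = 16 (tail of 0 descent steps not counted)

16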